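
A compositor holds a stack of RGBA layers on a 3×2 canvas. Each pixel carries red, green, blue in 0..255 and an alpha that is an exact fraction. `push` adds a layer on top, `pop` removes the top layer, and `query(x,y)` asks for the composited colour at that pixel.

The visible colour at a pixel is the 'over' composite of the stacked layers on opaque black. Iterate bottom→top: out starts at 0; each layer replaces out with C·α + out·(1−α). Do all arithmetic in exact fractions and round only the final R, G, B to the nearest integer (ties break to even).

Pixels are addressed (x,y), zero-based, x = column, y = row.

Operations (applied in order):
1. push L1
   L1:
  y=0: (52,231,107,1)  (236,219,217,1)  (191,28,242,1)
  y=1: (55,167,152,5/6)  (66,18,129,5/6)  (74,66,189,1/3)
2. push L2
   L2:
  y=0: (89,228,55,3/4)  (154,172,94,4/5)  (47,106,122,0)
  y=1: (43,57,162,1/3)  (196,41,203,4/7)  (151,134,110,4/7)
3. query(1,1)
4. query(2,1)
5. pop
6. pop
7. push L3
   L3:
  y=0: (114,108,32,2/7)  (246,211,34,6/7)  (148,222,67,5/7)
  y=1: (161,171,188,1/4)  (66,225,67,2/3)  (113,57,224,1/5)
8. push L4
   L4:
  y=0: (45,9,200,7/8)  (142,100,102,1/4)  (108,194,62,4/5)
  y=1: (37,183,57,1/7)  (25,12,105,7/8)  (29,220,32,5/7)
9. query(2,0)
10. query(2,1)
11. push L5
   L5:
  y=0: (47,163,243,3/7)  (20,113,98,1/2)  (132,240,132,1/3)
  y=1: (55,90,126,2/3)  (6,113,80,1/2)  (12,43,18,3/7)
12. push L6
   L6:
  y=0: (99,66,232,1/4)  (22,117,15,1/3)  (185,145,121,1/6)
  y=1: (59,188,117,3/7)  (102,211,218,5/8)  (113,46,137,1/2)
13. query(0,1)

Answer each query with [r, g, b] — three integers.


at x=1,y=1 over L1,L2:
+L1 (α=5/6) → [55, 15, 215/2]
+L2 (α=4/7) → [949/7, 209/7, 2269/14]
→ [136, 30, 162]

(2,1) stack=L1,L2; from [0,0,0]:
after L1 α=1/3: [74/3, 22, 63]
after L2 α=4/7: [678/7, 86, 629/7]
= [97, 86, 90]

(2,0) stack=L3,L4; from [0,0,0]:
+L3 (α=5/7) → [740/7, 1110/7, 335/7]
+L4 (α=4/5) → [3764/35, 6542/35, 2071/35]
→ [108, 187, 59]

(2,1) stack=L3,L4; from [0,0,0]:
+L3 (α=1/5) → [113/5, 57/5, 224/5]
+L4 (α=5/7) → [951/35, 802/5, 1248/35]
rounded: [27, 160, 36]

query (0,1) [L3,L4,L5,L6] — begin 0,0,0
L3 α=1/4: [161/4, 171/4, 47]
L4 α=1/7: [557/14, 879/14, 339/7]
L5 α=2/3: [699/14, 1133/14, 701/7]
L6 α=3/7: [2637/49, 6214/49, 5261/49]
→ [54, 127, 107]


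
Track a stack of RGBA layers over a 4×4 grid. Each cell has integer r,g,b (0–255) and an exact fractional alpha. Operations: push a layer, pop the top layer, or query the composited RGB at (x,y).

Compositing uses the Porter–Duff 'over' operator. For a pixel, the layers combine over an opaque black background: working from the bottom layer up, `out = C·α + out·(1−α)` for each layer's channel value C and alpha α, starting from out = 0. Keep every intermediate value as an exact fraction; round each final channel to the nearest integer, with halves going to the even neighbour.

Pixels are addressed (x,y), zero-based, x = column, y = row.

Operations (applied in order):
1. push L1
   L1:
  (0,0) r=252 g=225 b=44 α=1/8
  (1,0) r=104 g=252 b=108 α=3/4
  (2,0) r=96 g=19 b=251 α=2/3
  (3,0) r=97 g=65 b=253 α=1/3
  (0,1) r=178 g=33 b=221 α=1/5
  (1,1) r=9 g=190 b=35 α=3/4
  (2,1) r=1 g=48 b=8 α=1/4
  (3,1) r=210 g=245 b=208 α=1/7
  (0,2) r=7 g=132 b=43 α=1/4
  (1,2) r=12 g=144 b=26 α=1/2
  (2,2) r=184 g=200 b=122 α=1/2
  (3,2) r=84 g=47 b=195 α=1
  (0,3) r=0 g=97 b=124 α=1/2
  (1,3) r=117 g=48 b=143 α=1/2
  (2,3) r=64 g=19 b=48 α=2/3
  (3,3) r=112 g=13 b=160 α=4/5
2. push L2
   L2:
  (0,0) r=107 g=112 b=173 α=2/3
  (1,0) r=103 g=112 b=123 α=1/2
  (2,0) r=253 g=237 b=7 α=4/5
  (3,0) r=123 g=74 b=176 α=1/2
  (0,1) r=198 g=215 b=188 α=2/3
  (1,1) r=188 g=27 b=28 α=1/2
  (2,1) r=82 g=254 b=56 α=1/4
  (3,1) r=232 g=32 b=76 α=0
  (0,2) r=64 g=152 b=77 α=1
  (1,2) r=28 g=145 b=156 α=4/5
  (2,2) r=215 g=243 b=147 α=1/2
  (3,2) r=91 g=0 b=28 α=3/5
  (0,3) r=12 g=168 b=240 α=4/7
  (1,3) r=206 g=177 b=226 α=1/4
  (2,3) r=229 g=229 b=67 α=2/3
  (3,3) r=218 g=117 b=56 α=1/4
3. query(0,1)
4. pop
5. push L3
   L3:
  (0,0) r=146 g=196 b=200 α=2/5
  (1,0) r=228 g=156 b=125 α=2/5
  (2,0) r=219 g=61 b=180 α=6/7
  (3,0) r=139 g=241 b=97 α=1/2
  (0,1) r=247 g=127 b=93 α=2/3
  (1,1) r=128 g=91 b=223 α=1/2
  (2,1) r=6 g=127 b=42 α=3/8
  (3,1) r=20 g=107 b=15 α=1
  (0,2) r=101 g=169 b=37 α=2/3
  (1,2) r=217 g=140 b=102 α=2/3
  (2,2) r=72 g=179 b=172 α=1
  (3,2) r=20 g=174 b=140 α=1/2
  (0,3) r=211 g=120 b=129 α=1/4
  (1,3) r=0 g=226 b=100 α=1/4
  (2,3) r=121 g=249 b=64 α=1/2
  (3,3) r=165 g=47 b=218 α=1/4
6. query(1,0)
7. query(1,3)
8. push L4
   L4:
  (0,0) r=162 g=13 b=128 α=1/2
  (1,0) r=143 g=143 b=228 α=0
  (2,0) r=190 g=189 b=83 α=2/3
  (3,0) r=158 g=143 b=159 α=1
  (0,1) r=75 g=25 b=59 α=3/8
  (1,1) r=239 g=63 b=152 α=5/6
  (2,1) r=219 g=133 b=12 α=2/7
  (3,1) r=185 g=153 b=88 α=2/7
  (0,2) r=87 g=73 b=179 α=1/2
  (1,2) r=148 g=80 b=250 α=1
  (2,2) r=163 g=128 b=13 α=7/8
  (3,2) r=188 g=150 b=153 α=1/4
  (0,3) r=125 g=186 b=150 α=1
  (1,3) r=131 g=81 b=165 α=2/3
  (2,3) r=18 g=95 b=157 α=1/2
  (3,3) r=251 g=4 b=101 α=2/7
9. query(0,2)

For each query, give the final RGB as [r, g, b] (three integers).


(0,1) stack=L1,L2; from [0,0,0]:
after L1 α=1/5: [178/5, 33/5, 221/5]
after L2 α=2/3: [2158/15, 2183/15, 2101/15]
rounded: [144, 146, 140]

(1,0) stack=L1,L3; from [0,0,0]:
L1 α=3/4: [78, 189, 81]
L3 α=2/5: [138, 879/5, 493/5]
= [138, 176, 99]

at x=1,y=3 over L1,L3:
+L1 (α=1/2) → [117/2, 24, 143/2]
+L3 (α=1/4) → [351/8, 149/2, 629/8]
rounded: [44, 74, 79]

at x=0,y=2 over L1,L3,L4:
after L1 α=1/4: [7/4, 33, 43/4]
after L3 α=2/3: [815/12, 371/3, 113/4]
after L4 α=1/2: [1859/24, 295/3, 829/8]
rounded: [77, 98, 104]


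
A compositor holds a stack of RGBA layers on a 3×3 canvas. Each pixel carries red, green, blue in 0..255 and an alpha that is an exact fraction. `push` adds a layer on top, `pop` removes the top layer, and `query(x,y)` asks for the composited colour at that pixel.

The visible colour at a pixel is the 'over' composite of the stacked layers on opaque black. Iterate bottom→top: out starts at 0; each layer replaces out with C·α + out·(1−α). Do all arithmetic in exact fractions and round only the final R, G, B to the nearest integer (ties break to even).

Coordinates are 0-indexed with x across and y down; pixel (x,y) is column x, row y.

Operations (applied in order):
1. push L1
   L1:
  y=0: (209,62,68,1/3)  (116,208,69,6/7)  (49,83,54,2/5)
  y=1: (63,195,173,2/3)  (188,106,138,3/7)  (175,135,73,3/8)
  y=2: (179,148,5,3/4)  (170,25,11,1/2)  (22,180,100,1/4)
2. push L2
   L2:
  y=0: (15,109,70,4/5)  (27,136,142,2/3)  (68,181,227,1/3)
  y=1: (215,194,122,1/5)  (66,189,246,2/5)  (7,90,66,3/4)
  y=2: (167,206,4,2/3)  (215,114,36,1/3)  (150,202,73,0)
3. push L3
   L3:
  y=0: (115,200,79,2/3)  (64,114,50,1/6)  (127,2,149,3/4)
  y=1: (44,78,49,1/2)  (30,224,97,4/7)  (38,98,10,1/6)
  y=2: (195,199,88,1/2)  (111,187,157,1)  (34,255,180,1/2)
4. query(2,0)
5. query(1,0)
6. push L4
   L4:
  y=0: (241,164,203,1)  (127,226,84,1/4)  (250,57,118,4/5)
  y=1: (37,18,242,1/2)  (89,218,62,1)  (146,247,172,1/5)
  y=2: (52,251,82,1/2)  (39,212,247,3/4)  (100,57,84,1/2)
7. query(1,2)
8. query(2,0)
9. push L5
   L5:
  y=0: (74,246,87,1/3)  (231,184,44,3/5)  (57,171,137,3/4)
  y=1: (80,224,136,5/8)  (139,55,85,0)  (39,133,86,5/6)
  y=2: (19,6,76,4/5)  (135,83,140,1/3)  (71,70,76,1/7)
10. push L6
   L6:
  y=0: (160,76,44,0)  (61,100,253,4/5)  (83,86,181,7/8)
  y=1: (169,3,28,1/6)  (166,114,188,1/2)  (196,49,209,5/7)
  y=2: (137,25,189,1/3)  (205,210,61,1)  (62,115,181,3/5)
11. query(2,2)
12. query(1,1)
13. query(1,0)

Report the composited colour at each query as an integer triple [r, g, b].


(2,0) stack=L1,L2,L3; from [0,0,0]:
+L1 (α=2/5) → [98/5, 166/5, 108/5]
+L2 (α=1/3) → [536/15, 1237/15, 1351/15]
+L3 (α=3/4) → [6251/60, 1327/60, 2014/15]
→ [104, 22, 134]

at x=1,y=0 over L1,L2,L3:
after L1 α=6/7: [696/7, 1248/7, 414/7]
after L2 α=2/3: [358/7, 3152/21, 2402/21]
after L3 α=1/6: [373/7, 9077/63, 6530/63]
→ [53, 144, 104]

at x=1,y=2 over L1,L2,L3,L4:
after L1 α=1/2: [85, 25/2, 11/2]
after L2 α=1/3: [385/3, 139/3, 47/3]
after L3 α=1: [111, 187, 157]
after L4 α=3/4: [57, 823/4, 449/2]
rounded: [57, 206, 224]

at x=2,y=0 over L1,L2,L3,L4:
after L1 α=2/5: [98/5, 166/5, 108/5]
after L2 α=1/3: [536/15, 1237/15, 1351/15]
after L3 α=3/4: [6251/60, 1327/60, 2014/15]
after L4 α=4/5: [66251/300, 15007/300, 9094/75]
→ [221, 50, 121]

query (2,2) [L1,L2,L3,L4,L5,L6] — begin 0,0,0
+L1 (α=1/4) → [11/2, 45, 25]
+L2 (α=0) → [11/2, 45, 25]
+L3 (α=1/2) → [79/4, 150, 205/2]
+L4 (α=1/2) → [479/8, 207/2, 373/4]
+L5 (α=1/7) → [1721/28, 691/7, 1271/14]
+L6 (α=3/5) → [865/14, 3797/35, 5072/35]
= [62, 108, 145]

query (1,1) [L1,L2,L3,L4,L5,L6] — begin 0,0,0
after L1 α=3/7: [564/7, 318/7, 414/7]
after L2 α=2/5: [2616/35, 720/7, 4686/35]
after L3 α=4/7: [12048/245, 8432/49, 27638/245]
after L4 α=1: [89, 218, 62]
after L5 α=0: [89, 218, 62]
after L6 α=1/2: [255/2, 166, 125]
→ [128, 166, 125]

query (1,0) [L1,L2,L3,L4,L5,L6] — begin 0,0,0
after L1 α=6/7: [696/7, 1248/7, 414/7]
after L2 α=2/3: [358/7, 3152/21, 2402/21]
after L3 α=1/6: [373/7, 9077/63, 6530/63]
after L4 α=1/4: [502/7, 13823/84, 4147/42]
after L5 α=3/5: [1171/7, 37007/210, 6919/105]
after L6 α=4/5: [2879/35, 121007/1050, 113179/525]
rounded: [82, 115, 216]


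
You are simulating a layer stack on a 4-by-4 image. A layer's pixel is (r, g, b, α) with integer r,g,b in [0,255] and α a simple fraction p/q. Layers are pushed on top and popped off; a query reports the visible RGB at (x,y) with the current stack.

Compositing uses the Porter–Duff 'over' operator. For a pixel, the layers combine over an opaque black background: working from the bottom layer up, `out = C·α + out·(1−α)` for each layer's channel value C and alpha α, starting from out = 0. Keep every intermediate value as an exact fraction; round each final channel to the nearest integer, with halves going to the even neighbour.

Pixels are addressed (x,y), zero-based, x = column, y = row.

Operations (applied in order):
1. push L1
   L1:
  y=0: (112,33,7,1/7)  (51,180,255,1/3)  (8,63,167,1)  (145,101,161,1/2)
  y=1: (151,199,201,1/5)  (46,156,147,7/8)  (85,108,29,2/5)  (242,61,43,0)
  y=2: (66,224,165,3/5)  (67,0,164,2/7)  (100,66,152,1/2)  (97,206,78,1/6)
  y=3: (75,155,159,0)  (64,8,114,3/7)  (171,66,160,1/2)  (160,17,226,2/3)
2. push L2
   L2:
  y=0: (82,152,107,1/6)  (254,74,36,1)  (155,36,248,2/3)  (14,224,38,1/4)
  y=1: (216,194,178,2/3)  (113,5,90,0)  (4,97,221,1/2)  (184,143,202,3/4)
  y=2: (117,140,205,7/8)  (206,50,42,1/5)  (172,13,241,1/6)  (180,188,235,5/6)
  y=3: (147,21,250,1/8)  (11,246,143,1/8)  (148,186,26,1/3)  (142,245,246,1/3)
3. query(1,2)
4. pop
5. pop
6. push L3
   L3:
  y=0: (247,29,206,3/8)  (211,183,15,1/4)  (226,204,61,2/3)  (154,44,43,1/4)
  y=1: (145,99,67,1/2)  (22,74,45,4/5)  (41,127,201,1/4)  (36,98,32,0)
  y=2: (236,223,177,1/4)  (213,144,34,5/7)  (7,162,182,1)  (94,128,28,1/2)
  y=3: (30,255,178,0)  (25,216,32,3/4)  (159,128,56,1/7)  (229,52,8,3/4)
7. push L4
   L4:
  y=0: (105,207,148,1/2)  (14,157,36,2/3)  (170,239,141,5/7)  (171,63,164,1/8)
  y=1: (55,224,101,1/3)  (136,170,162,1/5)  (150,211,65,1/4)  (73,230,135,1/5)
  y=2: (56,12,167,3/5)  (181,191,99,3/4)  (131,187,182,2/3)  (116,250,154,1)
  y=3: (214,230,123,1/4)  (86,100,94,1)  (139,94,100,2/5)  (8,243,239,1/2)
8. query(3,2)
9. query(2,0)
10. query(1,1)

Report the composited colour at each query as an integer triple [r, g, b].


(1,2) stack=L1,L2; from [0,0,0]:
after L1 α=2/7: [134/7, 0, 328/7]
after L2 α=1/5: [1978/35, 10, 1606/35]
→ [57, 10, 46]

(3,2) stack=L3,L4; from [0,0,0]:
L3 α=1/2: [47, 64, 14]
L4 α=1: [116, 250, 154]
= [116, 250, 154]

query (2,0) [L3,L4] — begin 0,0,0
+L3 (α=2/3) → [452/3, 136, 122/3]
+L4 (α=5/7) → [3454/21, 1467/7, 337/3]
rounded: [164, 210, 112]

(1,1) stack=L3,L4; from [0,0,0]:
+L3 (α=4/5) → [88/5, 296/5, 36]
+L4 (α=1/5) → [1032/25, 2034/25, 306/5]
→ [41, 81, 61]


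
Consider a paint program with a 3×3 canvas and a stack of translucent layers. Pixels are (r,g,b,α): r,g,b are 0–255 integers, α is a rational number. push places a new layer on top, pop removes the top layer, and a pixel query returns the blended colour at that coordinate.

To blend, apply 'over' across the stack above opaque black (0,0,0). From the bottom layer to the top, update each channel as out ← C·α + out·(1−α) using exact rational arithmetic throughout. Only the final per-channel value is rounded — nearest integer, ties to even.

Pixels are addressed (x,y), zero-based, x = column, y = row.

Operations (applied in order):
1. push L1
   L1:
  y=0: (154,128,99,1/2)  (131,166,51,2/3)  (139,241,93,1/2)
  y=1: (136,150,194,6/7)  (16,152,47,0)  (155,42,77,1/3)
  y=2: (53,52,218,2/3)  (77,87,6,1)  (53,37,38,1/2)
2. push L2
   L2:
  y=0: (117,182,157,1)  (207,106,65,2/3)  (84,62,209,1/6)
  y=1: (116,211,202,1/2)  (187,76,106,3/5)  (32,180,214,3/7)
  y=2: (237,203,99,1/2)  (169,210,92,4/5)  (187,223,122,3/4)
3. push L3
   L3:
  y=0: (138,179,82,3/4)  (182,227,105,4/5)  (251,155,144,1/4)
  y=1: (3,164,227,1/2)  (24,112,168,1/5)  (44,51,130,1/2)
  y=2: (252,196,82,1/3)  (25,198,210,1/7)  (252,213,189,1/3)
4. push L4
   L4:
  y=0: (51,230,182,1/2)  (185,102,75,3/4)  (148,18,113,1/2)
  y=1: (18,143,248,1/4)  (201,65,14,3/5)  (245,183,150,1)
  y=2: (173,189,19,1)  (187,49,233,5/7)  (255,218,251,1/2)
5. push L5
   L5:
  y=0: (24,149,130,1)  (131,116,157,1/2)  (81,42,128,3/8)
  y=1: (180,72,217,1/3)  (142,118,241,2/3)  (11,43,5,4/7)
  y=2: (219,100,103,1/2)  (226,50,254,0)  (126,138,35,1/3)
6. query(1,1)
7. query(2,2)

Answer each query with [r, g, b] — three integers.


(1,1) stack=L1,L2,L3,L4,L5; from [0,0,0]:
L1 α=0: [0, 0, 0]
L2 α=3/5: [561/5, 228/5, 318/5]
L3 α=1/5: [2364/25, 1472/25, 2112/25]
L4 α=3/5: [19803/125, 7819/125, 5274/125]
L5 α=2/3: [55303/375, 37319/375, 65524/375]
= [147, 100, 175]

(2,2) stack=L1,L2,L3,L4,L5; from [0,0,0]:
+L1 (α=1/2) → [53/2, 37/2, 19]
+L2 (α=3/4) → [1175/8, 1375/8, 385/4]
+L3 (α=1/3) → [2183/12, 2227/12, 763/6]
+L4 (α=1/2) → [5243/24, 4843/24, 2269/12]
+L5 (α=1/3) → [6755/36, 6499/36, 2479/18]
→ [188, 181, 138]


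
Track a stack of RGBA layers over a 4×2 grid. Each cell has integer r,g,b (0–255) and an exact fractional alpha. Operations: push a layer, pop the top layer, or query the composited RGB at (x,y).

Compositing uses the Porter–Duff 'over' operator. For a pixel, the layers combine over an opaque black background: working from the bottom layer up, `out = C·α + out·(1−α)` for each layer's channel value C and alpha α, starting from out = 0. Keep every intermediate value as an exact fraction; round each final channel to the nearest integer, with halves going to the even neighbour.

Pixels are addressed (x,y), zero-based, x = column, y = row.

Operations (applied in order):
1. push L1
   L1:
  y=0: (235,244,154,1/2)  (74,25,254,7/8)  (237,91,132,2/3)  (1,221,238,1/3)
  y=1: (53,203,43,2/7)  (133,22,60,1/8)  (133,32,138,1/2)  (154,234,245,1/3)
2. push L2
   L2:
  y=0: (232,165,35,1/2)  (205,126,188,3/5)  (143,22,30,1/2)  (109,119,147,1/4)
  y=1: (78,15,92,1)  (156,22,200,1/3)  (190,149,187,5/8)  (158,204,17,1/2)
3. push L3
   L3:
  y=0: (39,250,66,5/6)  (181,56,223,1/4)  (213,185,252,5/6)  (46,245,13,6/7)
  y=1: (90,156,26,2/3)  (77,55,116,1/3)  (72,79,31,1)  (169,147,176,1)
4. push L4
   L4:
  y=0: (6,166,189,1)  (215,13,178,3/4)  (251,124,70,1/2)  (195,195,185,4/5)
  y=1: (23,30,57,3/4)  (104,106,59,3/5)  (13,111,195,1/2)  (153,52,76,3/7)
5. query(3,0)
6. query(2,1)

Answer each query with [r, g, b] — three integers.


query (3,0) [L1,L2,L3,L4] — begin 0,0,0
+L1 (α=1/3) → [1/3, 221/3, 238/3]
+L2 (α=1/4) → [55/2, 85, 385/4]
+L3 (α=6/7) → [607/14, 1555/7, 697/28]
+L4 (α=4/5) → [11527/70, 1403/7, 21417/140]
rounded: [165, 200, 153]

query (2,1) [L1,L2,L3,L4] — begin 0,0,0
L1 α=1/2: [133/2, 16, 69]
L2 α=5/8: [2299/16, 793/8, 571/4]
L3 α=1: [72, 79, 31]
L4 α=1/2: [85/2, 95, 113]
→ [42, 95, 113]


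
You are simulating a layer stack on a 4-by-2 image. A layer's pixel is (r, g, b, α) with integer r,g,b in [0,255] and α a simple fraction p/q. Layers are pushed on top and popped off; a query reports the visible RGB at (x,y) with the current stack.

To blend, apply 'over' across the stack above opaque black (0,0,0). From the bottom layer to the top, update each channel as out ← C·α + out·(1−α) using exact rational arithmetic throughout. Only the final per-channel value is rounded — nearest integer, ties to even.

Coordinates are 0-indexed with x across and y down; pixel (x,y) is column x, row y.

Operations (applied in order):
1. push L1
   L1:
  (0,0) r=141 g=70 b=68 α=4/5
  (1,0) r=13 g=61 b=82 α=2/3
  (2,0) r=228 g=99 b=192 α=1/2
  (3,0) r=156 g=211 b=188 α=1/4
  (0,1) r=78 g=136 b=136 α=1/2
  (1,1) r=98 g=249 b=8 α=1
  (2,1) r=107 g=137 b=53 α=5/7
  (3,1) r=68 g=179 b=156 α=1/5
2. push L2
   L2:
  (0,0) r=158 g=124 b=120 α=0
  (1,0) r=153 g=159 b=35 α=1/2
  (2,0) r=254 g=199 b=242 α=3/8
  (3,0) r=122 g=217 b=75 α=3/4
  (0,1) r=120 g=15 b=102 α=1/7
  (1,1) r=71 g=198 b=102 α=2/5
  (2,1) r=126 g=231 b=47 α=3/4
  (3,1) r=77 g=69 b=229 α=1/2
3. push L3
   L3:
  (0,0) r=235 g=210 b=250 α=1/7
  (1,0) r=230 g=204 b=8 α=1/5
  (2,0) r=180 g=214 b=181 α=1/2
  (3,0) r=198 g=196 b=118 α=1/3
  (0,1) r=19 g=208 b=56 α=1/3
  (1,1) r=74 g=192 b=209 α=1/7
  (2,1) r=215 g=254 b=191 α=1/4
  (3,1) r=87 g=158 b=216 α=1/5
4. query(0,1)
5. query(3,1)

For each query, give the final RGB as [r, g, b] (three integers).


(0,1) stack=L1,L2,L3; from [0,0,0]:
L1 α=1/2: [39, 68, 68]
L2 α=1/7: [354/7, 423/7, 510/7]
L3 α=1/3: [841/21, 2302/21, 1412/21]
→ [40, 110, 67]

query (3,1) [L1,L2,L3] — begin 0,0,0
after L1 α=1/5: [68/5, 179/5, 156/5]
after L2 α=1/2: [453/10, 262/5, 1301/10]
after L3 α=1/5: [1341/25, 1838/25, 3682/25]
→ [54, 74, 147]


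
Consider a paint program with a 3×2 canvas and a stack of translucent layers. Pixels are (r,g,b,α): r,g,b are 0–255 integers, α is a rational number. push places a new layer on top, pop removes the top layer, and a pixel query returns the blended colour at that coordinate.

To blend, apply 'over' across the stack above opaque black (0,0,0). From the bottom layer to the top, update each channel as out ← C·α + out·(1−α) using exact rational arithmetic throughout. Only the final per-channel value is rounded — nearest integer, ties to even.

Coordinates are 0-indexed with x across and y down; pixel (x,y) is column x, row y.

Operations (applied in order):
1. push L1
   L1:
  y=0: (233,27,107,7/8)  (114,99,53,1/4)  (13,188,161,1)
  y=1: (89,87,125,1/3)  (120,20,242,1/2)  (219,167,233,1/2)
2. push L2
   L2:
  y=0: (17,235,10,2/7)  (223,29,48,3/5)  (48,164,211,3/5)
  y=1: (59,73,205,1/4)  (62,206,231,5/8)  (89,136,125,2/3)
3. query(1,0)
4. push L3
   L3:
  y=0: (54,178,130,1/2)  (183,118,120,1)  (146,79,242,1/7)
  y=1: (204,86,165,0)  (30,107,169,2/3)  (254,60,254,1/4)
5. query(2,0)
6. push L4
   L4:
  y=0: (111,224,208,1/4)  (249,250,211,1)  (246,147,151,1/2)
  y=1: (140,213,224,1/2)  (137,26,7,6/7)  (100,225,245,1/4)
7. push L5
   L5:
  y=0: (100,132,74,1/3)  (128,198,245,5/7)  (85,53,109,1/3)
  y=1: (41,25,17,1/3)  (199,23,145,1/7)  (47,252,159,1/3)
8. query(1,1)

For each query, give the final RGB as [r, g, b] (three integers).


(1,0) stack=L1,L2; from [0,0,0]:
L1 α=1/4: [57/2, 99/4, 53/4]
L2 α=3/5: [726/5, 273/10, 341/10]
→ [145, 27, 34]

query (2,0) [L1,L2,L3] — begin 0,0,0
+L1 (α=1) → [13, 188, 161]
+L2 (α=3/5) → [34, 868/5, 191]
+L3 (α=1/7) → [50, 5603/35, 1388/7]
= [50, 160, 198]

(1,1) stack=L1,L2,L3,L4,L5; from [0,0,0]:
+L1 (α=1/2) → [60, 10, 121]
+L2 (α=5/8) → [245/4, 265/2, 759/4]
+L3 (α=2/3) → [485/12, 231/2, 2111/12]
+L4 (α=6/7) → [10349/84, 543/14, 2615/84]
+L5 (α=1/7) → [13135/98, 1790/49, 4645/98]
rounded: [134, 37, 47]


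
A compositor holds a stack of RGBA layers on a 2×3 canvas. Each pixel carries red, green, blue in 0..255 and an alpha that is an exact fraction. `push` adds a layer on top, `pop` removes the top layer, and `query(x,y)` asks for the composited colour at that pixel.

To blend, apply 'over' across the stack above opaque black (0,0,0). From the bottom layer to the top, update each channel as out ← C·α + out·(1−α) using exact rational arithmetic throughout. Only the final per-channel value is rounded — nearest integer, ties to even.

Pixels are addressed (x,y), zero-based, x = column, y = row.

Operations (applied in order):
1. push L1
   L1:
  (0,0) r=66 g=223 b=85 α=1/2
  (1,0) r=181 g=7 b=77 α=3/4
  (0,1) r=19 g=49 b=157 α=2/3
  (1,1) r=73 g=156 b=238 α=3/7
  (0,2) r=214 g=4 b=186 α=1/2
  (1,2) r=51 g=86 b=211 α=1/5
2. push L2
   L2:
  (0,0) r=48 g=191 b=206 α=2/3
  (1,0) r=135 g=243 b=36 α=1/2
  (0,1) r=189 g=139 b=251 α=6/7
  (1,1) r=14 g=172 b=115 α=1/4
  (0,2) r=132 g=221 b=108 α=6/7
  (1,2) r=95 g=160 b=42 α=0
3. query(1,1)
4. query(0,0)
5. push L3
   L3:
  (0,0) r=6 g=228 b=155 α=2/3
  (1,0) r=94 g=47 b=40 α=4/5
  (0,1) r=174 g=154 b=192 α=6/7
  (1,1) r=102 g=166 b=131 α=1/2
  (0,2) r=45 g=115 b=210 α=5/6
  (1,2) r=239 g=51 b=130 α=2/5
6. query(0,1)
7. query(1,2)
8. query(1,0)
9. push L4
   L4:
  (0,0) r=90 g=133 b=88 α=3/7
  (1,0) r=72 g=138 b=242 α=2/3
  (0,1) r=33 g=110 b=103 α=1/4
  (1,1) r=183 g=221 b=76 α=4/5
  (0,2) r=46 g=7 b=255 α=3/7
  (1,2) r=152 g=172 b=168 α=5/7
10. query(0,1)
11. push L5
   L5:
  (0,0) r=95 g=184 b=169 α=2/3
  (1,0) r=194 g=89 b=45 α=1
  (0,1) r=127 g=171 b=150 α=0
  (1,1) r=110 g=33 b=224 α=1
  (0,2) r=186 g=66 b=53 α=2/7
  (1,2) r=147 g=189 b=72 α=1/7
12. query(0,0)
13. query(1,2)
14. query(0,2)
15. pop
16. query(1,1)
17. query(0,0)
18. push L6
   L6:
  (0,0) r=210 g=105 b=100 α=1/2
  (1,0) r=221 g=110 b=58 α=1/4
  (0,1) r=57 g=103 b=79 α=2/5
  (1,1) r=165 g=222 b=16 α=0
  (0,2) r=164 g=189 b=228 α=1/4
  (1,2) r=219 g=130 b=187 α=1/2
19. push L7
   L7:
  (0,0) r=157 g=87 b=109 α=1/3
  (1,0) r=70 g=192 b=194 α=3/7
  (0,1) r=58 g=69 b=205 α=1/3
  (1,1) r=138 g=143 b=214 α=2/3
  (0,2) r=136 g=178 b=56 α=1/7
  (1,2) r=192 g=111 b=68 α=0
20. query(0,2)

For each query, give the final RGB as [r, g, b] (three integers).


at x=1,y=1 over L1,L2:
after L1 α=3/7: [219/7, 468/7, 102]
after L2 α=1/4: [755/28, 652/7, 421/4]
rounded: [27, 93, 105]

at x=0,y=0 over L1,L2:
L1 α=1/2: [33, 223/2, 85/2]
L2 α=2/3: [43, 329/2, 303/2]
= [43, 164, 152]

query (0,1) [L1,L2,L3] — begin 0,0,0
+L1 (α=2/3) → [38/3, 98/3, 314/3]
+L2 (α=6/7) → [3440/21, 2600/21, 4832/21]
+L3 (α=6/7) → [25364/147, 22004/147, 29024/147]
rounded: [173, 150, 197]

query (1,2) [L1,L2,L3] — begin 0,0,0
after L1 α=1/5: [51/5, 86/5, 211/5]
after L2 α=0: [51/5, 86/5, 211/5]
after L3 α=2/5: [2543/25, 768/25, 1933/25]
= [102, 31, 77]

at x=1,y=0 over L1,L2,L3:
+L1 (α=3/4) → [543/4, 21/4, 231/4]
+L2 (α=1/2) → [1083/8, 993/8, 375/8]
+L3 (α=4/5) → [4091/40, 2497/40, 331/8]
= [102, 62, 41]

at x=0,y=1 over L1,L2,L3,L4:
+L1 (α=2/3) → [38/3, 98/3, 314/3]
+L2 (α=6/7) → [3440/21, 2600/21, 4832/21]
+L3 (α=6/7) → [25364/147, 22004/147, 29024/147]
+L4 (α=1/4) → [26981/196, 13697/98, 34071/196]
rounded: [138, 140, 174]

(0,0) stack=L1,L2,L3,L4,L5; from [0,0,0]:
L1 α=1/2: [33, 223/2, 85/2]
L2 α=2/3: [43, 329/2, 303/2]
L3 α=2/3: [55/3, 1241/6, 923/6]
L4 α=3/7: [1030/21, 3679/21, 2638/21]
L5 α=2/3: [5020/63, 11407/63, 9736/63]
→ [80, 181, 155]

at x=1,y=2 over L1,L2,L3,L4,L5:
+L1 (α=1/5) → [51/5, 86/5, 211/5]
+L2 (α=0) → [51/5, 86/5, 211/5]
+L3 (α=2/5) → [2543/25, 768/25, 1933/25]
+L4 (α=5/7) → [24086/175, 23036/175, 24866/175]
+L5 (α=1/7) → [170241/1225, 171291/1225, 161796/1225]
→ [139, 140, 132]

query (0,2) [L1,L2,L3,L4,L5] — begin 0,0,0
after L1 α=1/2: [107, 2, 93]
after L2 α=6/7: [899/7, 1328/7, 741/7]
after L3 α=5/6: [1237/21, 5353/42, 2697/14]
after L4 α=3/7: [7846/147, 11147/147, 10749/49]
after L5 α=2/7: [93914/1029, 75139/1029, 58939/343]
rounded: [91, 73, 172]

query (1,1) [L1,L2,L3,L4] — begin 0,0,0
after L1 α=3/7: [219/7, 468/7, 102]
after L2 α=1/4: [755/28, 652/7, 421/4]
after L3 α=1/2: [3611/56, 907/7, 945/8]
after L4 α=4/5: [44603/280, 1419/7, 3377/40]
rounded: [159, 203, 84]

at x=0,y=0 over L1,L2,L3,L4:
after L1 α=1/2: [33, 223/2, 85/2]
after L2 α=2/3: [43, 329/2, 303/2]
after L3 α=2/3: [55/3, 1241/6, 923/6]
after L4 α=3/7: [1030/21, 3679/21, 2638/21]
→ [49, 175, 126]

query (0,2) [L1,L2,L3,L4,L6,L7] — begin 0,0,0
+L1 (α=1/2) → [107, 2, 93]
+L2 (α=6/7) → [899/7, 1328/7, 741/7]
+L3 (α=5/6) → [1237/21, 5353/42, 2697/14]
+L4 (α=3/7) → [7846/147, 11147/147, 10749/49]
+L6 (α=1/4) → [7941/98, 5102/49, 43419/196]
+L7 (α=1/7) → [30487/343, 39334/343, 135745/686]
= [89, 115, 198]


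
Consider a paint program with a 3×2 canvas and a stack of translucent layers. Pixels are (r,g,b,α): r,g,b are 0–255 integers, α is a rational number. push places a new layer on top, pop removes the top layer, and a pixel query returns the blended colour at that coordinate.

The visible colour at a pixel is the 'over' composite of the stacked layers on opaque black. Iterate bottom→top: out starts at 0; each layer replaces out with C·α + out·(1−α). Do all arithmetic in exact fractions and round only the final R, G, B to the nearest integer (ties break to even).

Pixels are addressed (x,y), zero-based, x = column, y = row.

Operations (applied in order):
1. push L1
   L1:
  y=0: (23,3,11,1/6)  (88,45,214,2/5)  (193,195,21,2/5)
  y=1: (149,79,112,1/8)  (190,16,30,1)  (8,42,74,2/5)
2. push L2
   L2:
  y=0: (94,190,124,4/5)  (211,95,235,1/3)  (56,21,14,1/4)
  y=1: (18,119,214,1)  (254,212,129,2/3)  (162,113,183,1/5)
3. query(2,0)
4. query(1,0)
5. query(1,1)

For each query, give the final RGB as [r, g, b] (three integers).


at x=2,y=0 over L1,L2:
after L1 α=2/5: [386/5, 78, 42/5]
after L2 α=1/4: [719/10, 255/4, 49/5]
→ [72, 64, 10]

(1,0) stack=L1,L2; from [0,0,0]:
+L1 (α=2/5) → [176/5, 18, 428/5]
+L2 (α=1/3) → [469/5, 131/3, 677/5]
= [94, 44, 135]

query (1,1) [L1,L2] — begin 0,0,0
L1 α=1: [190, 16, 30]
L2 α=2/3: [698/3, 440/3, 96]
rounded: [233, 147, 96]


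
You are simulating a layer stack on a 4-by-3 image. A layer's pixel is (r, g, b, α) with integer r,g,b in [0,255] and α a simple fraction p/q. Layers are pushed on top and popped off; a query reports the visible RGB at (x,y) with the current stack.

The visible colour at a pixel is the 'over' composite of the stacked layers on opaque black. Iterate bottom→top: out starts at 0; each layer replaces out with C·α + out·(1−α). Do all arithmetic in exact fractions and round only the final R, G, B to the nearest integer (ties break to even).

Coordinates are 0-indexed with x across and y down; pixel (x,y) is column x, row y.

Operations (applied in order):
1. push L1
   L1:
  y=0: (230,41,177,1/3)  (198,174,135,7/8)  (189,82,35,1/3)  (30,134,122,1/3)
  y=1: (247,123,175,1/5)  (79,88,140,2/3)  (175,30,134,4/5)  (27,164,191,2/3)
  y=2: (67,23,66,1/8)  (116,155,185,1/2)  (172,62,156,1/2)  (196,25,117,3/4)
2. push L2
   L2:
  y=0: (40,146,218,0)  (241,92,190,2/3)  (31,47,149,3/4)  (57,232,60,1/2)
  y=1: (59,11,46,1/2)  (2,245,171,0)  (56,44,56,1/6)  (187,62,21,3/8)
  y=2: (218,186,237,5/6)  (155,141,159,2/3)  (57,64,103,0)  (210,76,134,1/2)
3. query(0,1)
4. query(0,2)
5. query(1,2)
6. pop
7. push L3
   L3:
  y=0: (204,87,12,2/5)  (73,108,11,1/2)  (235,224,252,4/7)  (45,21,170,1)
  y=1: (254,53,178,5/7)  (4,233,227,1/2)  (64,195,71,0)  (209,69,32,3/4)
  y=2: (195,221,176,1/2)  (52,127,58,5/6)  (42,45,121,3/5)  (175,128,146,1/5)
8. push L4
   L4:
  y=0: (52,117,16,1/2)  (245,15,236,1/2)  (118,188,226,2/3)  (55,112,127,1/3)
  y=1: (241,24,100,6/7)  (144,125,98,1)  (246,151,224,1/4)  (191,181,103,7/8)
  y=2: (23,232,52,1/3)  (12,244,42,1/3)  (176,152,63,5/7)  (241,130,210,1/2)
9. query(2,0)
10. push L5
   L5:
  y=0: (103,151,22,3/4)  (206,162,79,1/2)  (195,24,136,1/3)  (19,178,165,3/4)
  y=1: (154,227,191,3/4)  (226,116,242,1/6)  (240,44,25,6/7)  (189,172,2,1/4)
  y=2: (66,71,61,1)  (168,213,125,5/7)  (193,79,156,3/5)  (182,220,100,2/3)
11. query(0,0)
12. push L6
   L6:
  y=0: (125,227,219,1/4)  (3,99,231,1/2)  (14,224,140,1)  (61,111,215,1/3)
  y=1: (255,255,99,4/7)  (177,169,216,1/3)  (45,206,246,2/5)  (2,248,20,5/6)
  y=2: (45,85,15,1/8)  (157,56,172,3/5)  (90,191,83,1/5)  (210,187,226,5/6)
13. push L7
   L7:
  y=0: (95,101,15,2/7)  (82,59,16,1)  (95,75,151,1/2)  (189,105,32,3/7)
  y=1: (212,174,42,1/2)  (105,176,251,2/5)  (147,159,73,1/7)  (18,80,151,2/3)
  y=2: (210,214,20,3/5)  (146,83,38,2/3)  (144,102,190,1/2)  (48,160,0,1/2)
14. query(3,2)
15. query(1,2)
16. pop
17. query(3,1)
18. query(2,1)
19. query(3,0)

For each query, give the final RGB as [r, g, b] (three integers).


(0,1) stack=L1,L2; from [0,0,0]:
L1 α=1/5: [247/5, 123/5, 35]
L2 α=1/2: [271/5, 89/5, 81/2]
= [54, 18, 40]

query (0,2) [L1,L2] — begin 0,0,0
L1 α=1/8: [67/8, 23/8, 33/4]
L2 α=5/6: [2929/16, 7463/48, 1591/8]
rounded: [183, 155, 199]

query (1,2) [L1,L2] — begin 0,0,0
+L1 (α=1/2) → [58, 155/2, 185/2]
+L2 (α=2/3) → [368/3, 719/6, 821/6]
→ [123, 120, 137]

at x=2,y=0 over L1,L3,L4:
+L1 (α=1/3) → [63, 82/3, 35/3]
+L3 (α=4/7) → [1129/7, 978/7, 149]
+L4 (α=2/3) → [927/7, 3610/21, 601/3]
= [132, 172, 200]

query (0,0) [L1,L3,L4,L5] — begin 0,0,0
after L1 α=1/3: [230/3, 41/3, 59]
after L3 α=2/5: [638/5, 43, 201/5]
after L4 α=1/2: [449/5, 80, 281/10]
after L5 α=3/4: [997/10, 533/4, 941/40]
rounded: [100, 133, 24]

at x=3,y=2 over L1,L3,L4,L5,L6,L7:
L1 α=3/4: [147, 75/4, 351/4]
L3 α=1/5: [763/5, 203/5, 497/5]
L4 α=1/2: [984/5, 853/10, 1547/10]
L5 α=2/3: [2804/15, 1751/10, 3547/30]
L6 α=5/6: [9277/45, 11101/60, 37447/180]
L7 α=1/2: [11437/90, 20701/120, 37447/360]
= [127, 173, 104]

(1,2) stack=L1,L3,L4,L5,L6,L7; from [0,0,0]:
after L1 α=1/2: [58, 155/2, 185/2]
after L3 α=5/6: [53, 475/4, 255/4]
after L4 α=1/3: [118/3, 321/2, 113/2]
after L5 α=5/7: [2756/21, 198, 738/7]
after L6 α=3/5: [15403/105, 564/5, 5088/35]
after L7 α=2/3: [46063/315, 1394/15, 7748/105]
= [146, 93, 74]

(3,1) stack=L1,L3,L4,L5,L6; from [0,0,0]:
after L1 α=2/3: [18, 328/3, 382/3]
after L3 α=3/4: [645/4, 949/12, 335/6]
after L4 α=7/8: [5993/32, 16153/96, 4661/48]
after L5 α=1/4: [24027/128, 21657/128, 4693/64]
after L6 α=5/6: [25307/768, 180377/768, 11093/384]
= [33, 235, 29]

query (2,1) [L1,L3,L4,L5,L6] — begin 0,0,0
+L1 (α=4/5) → [140, 24, 536/5]
+L3 (α=0) → [140, 24, 536/5]
+L4 (α=1/4) → [333/2, 223/4, 682/5]
+L5 (α=6/7) → [459/2, 1279/28, 1432/35]
+L6 (α=2/5) → [1557/10, 15373/140, 21516/175]
rounded: [156, 110, 123]

query (3,0) [L1,L3,L4,L5,L6] — begin 0,0,0
L1 α=1/3: [10, 134/3, 122/3]
L3 α=1: [45, 21, 170]
L4 α=1/3: [145/3, 154/3, 467/3]
L5 α=3/4: [79/3, 439/3, 488/3]
L6 α=1/3: [341/9, 1211/9, 1621/9]
rounded: [38, 135, 180]


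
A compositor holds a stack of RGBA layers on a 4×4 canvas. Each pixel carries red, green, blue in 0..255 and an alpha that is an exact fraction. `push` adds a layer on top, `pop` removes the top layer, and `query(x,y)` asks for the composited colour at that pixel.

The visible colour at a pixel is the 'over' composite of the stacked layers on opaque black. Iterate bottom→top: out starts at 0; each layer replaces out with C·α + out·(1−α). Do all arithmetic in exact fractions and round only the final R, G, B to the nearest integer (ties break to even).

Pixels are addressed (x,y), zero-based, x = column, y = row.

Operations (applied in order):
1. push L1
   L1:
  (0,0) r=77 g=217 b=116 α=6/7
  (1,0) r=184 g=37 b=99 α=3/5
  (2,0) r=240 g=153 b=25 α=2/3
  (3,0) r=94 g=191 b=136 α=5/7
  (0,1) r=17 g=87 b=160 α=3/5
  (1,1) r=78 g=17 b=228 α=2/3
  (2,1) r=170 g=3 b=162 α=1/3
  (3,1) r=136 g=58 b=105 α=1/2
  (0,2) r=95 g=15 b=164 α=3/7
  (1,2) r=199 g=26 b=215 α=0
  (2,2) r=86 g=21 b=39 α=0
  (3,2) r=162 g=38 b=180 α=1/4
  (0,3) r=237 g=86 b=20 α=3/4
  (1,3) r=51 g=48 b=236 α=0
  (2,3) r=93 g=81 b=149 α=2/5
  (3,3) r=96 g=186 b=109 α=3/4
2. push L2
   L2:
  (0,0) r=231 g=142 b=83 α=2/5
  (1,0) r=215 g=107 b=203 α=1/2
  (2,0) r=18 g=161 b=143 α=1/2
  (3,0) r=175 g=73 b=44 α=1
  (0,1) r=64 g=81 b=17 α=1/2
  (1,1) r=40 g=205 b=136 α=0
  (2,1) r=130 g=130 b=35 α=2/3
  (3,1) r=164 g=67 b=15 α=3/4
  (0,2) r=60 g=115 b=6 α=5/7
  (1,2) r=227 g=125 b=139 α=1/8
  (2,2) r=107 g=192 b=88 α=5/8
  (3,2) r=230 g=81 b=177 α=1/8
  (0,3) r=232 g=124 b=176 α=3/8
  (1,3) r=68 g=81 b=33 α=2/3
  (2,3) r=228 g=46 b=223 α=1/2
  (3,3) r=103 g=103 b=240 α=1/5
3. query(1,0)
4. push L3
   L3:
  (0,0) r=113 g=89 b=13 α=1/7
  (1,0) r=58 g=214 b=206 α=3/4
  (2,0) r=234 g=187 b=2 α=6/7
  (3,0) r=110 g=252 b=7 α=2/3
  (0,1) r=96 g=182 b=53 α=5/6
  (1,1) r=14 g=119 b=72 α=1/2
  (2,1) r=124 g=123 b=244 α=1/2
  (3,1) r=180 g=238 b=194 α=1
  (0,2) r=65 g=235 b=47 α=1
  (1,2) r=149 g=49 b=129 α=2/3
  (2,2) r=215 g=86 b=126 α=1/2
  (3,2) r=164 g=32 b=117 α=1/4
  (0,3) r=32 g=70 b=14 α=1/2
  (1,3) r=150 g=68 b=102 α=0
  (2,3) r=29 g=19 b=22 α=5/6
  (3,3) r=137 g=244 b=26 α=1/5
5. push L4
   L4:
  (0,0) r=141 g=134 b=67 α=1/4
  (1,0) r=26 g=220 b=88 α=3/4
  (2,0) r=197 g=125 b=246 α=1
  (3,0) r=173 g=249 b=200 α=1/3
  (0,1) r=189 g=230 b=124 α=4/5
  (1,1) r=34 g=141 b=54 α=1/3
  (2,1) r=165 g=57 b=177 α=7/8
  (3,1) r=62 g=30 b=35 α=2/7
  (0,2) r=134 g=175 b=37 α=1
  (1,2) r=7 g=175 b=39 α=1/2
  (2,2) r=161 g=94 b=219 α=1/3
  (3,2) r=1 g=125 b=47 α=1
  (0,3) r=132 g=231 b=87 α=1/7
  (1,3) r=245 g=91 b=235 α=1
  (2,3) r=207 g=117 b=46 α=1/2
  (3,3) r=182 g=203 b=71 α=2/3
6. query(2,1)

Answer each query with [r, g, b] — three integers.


(1,0) stack=L1,L2; from [0,0,0]:
L1 α=3/5: [552/5, 111/5, 297/5]
L2 α=1/2: [1627/10, 323/5, 656/5]
= [163, 65, 131]

query (2,1) [L1,L2,L3,L4] — begin 0,0,0
+L1 (α=1/3) → [170/3, 1, 54]
+L2 (α=2/3) → [950/9, 87, 124/3]
+L3 (α=1/2) → [1033/9, 105, 428/3]
+L4 (α=7/8) → [2857/18, 63, 4145/24]
= [159, 63, 173]


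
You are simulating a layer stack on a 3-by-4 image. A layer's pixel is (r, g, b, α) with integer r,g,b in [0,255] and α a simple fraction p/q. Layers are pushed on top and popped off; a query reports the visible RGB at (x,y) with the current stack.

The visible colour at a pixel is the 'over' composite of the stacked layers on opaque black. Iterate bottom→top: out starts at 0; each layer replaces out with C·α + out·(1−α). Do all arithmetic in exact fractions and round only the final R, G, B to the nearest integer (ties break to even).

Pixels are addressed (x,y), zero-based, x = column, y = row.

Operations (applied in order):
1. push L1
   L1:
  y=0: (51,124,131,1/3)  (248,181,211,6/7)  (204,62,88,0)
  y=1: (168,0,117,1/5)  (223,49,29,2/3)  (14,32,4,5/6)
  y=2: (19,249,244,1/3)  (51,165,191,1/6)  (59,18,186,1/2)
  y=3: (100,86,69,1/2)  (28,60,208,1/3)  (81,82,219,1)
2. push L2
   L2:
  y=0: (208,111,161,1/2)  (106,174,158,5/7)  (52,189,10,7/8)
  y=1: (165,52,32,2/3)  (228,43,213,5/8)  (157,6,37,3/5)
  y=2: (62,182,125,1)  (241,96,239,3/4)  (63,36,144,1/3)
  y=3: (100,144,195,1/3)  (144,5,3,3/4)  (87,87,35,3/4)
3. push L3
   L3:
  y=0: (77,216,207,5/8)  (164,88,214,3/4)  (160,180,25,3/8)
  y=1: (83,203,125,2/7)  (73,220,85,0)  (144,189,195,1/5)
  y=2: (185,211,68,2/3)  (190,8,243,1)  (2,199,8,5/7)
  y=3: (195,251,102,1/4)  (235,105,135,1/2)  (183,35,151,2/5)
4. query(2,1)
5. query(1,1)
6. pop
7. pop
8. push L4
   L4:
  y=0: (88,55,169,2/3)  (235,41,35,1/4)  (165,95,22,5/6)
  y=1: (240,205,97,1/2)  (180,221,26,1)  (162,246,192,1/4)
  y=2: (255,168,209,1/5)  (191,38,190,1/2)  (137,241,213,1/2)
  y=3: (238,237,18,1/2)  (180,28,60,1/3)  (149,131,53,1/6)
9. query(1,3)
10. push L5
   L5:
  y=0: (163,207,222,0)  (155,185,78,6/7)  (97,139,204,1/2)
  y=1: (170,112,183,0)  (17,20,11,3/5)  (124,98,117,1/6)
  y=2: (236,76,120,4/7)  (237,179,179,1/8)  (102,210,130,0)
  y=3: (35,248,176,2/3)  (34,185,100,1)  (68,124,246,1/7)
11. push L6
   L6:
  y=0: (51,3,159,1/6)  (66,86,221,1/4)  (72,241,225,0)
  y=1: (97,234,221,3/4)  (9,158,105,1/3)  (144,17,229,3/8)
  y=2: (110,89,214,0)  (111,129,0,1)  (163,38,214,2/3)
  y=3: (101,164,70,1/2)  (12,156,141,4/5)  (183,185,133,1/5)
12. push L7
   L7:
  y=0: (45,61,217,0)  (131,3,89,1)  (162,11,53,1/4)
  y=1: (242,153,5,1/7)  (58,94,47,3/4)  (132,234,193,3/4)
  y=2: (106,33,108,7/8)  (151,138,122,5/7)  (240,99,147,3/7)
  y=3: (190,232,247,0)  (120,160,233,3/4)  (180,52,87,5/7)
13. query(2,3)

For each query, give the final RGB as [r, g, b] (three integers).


query (2,1) [L1,L2,L3] — begin 0,0,0
after L1 α=5/6: [35/3, 80/3, 10/3]
after L2 α=3/5: [1483/15, 214/15, 353/15]
after L3 α=1/5: [8092/75, 3691/75, 4337/75]
= [108, 49, 58]

at x=1,y=1 over L1,L2,L3:
+L1 (α=2/3) → [446/3, 98/3, 58/3]
+L2 (α=5/8) → [793/4, 313/8, 1123/8]
+L3 (α=0) → [793/4, 313/8, 1123/8]
= [198, 39, 140]

(1,3) stack=L1,L4; from [0,0,0]:
+L1 (α=1/3) → [28/3, 20, 208/3]
+L4 (α=1/3) → [596/9, 68/3, 596/9]
rounded: [66, 23, 66]

at x=2,y=3 over L1,L4,L5,L6,L7:
L1 α=1: [81, 82, 219]
L4 α=1/6: [277/3, 541/6, 574/3]
L5 α=1/7: [622/7, 95, 1394/7]
L6 α=1/5: [3769/35, 113, 6507/35]
L7 α=5/7: [39038/245, 486/7, 28239/245]
→ [159, 69, 115]


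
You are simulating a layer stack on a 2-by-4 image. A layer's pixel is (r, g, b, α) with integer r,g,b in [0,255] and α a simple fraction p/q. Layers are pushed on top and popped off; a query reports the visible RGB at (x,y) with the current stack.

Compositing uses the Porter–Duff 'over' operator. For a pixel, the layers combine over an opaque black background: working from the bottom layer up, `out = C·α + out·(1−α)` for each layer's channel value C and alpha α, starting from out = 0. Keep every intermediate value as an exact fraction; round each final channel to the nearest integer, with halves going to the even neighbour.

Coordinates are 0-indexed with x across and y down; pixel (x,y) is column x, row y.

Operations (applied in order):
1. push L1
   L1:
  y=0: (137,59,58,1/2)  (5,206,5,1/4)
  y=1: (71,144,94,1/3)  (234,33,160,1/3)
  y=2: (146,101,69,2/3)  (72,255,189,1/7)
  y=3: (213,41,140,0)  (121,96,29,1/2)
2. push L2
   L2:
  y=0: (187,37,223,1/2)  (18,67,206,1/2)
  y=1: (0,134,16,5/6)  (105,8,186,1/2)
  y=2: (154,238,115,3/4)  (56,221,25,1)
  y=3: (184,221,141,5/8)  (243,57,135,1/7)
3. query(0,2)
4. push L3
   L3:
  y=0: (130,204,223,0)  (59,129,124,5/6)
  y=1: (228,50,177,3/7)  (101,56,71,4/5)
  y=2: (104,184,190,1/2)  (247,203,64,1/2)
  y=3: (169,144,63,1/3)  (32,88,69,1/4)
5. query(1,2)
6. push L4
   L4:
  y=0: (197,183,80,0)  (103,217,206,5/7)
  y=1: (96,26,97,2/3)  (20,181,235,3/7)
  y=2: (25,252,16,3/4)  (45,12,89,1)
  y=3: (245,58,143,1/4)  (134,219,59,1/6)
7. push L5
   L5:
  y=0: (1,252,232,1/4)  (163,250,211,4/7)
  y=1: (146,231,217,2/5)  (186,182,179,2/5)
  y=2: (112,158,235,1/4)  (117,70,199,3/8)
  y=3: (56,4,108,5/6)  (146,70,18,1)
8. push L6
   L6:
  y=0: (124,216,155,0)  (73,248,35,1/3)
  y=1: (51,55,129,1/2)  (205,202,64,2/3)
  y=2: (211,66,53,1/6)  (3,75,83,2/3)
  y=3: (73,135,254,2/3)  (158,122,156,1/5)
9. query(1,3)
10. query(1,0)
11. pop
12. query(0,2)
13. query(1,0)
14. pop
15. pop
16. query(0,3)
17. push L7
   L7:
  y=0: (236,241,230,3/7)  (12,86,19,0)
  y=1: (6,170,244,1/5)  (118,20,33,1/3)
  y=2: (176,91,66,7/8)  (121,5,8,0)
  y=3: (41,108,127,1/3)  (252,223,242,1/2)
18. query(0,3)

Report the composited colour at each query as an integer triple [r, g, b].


at x=0,y=2 over L1,L2:
L1 α=2/3: [292/3, 202/3, 46]
L2 α=3/4: [839/6, 586/3, 391/4]
= [140, 195, 98]

at x=1,y=2 over L1,L2,L3:
L1 α=1/7: [72/7, 255/7, 27]
L2 α=1: [56, 221, 25]
L3 α=1/2: [303/2, 212, 89/2]
rounded: [152, 212, 44]

query (1,3) [L1,L2,L3,L4,L5,L6] — begin 0,0,0
after L1 α=1/2: [121/2, 48, 29/2]
after L2 α=1/7: [606/7, 345/7, 222/7]
after L3 α=1/4: [1021/14, 1651/28, 1149/28]
after L4 α=1/6: [2327/28, 14387/168, 7397/168]
after L5 α=1: [146, 70, 18]
after L6 α=1/5: [742/5, 402/5, 228/5]
→ [148, 80, 46]

query (1,0) [L1,L2,L3,L4,L5,L6] — begin 0,0,0
after L1 α=1/4: [5/4, 103/2, 5/4]
after L2 α=1/2: [77/8, 237/4, 829/8]
after L3 α=5/6: [2437/48, 939/8, 5789/48]
after L4 α=5/7: [14797/168, 5279/28, 30509/168]
after L5 α=4/7: [51309/392, 43837/196, 77773/392]
after L6 α=1/3: [65617/588, 68141/294, 28211/196]
= [112, 232, 144]

at x=0,y=2 over L1,L2,L3,L4,L5:
+L1 (α=2/3) → [292/3, 202/3, 46]
+L2 (α=3/4) → [839/6, 586/3, 391/4]
+L3 (α=1/2) → [1463/12, 569/3, 1151/8]
+L4 (α=3/4) → [2363/48, 2837/12, 1535/32]
+L5 (α=1/4) → [4155/64, 3469/16, 12125/128]
rounded: [65, 217, 95]

at x=1,y=0 over L1,L2,L3,L4,L5:
after L1 α=1/4: [5/4, 103/2, 5/4]
after L2 α=1/2: [77/8, 237/4, 829/8]
after L3 α=5/6: [2437/48, 939/8, 5789/48]
after L4 α=5/7: [14797/168, 5279/28, 30509/168]
after L5 α=4/7: [51309/392, 43837/196, 77773/392]
= [131, 224, 198]

query (0,3) [L1,L2,L3] — begin 0,0,0
after L1 α=0: [0, 0, 0]
after L2 α=5/8: [115, 1105/8, 705/8]
after L3 α=1/3: [133, 1681/12, 319/4]
= [133, 140, 80]

at x=0,y=3 over L1,L2,L3,L7:
after L1 α=0: [0, 0, 0]
after L2 α=5/8: [115, 1105/8, 705/8]
after L3 α=1/3: [133, 1681/12, 319/4]
after L7 α=1/3: [307/3, 2329/18, 191/2]
→ [102, 129, 96]
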